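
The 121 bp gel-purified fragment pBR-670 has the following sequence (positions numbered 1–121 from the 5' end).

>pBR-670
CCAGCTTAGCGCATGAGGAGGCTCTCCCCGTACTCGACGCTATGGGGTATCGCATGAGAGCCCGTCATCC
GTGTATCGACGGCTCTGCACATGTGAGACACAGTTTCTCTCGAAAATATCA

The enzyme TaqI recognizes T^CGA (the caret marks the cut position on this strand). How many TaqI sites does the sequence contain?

3

TCGA occurs starting at positions 34, 76, 110.
TaqI cuts at 3 sites.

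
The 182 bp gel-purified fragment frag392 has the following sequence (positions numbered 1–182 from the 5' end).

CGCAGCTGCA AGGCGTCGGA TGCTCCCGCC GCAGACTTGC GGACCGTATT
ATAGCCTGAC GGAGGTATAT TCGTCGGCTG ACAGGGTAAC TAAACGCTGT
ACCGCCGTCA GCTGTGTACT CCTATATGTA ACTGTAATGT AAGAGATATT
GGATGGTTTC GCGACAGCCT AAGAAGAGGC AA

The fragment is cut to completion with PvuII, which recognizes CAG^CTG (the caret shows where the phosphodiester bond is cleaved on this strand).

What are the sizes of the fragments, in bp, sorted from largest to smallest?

PvuII sites (CAGCTG) start at positions 3, 109.
PvuII cuts after base 3 of each site, so after positions 5, 111.
Linear molecule, 2 cuts → 3 fragments:
  1–5 → 5 bp
  6–111 → 106 bp
  112–182 → 71 bp
Sorted largest to smallest: 106, 71, 5 bp.

106, 71, 5 bp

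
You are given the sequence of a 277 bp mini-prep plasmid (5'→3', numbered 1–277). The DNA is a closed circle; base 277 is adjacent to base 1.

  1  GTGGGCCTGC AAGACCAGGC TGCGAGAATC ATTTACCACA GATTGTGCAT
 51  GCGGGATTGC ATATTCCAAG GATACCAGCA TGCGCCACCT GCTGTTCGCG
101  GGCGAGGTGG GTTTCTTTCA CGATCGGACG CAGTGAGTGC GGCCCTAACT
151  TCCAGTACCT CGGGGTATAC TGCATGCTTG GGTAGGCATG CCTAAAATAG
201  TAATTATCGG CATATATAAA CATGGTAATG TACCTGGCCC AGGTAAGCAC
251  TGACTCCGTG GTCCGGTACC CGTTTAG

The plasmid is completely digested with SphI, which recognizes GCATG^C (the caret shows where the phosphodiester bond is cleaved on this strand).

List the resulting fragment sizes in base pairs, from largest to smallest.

SphI sites (GCATGC) start at positions 47, 78, 172, 186.
SphI cuts after base 5 of each site (before the last base), so after positions 51, 82, 176, 190.
Circular molecule, 4 cuts → 4 fragments:
  52–82 → 31 bp
  83–176 → 94 bp
  177–190 → 14 bp
  191–277 then 1–51 → 87 + 51 = 138 bp
Sorted largest to smallest: 138, 94, 31, 14 bp.

138, 94, 31, 14 bp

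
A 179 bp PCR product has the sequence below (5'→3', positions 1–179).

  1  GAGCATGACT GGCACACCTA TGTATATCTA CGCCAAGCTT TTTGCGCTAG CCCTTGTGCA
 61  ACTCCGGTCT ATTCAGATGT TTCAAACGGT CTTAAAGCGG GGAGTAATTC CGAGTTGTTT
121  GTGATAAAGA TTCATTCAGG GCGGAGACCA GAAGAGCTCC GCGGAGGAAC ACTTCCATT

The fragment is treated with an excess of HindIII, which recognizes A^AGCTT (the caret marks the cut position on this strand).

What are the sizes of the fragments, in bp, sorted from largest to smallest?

The HindIII site (AAGCTT) starts at position 35.
HindIII cuts after the first base of each site, so after position 35.
Linear molecule, 1 cut → 2 fragments:
  1–35 → 35 bp
  36–179 → 144 bp
Sorted largest to smallest: 144, 35 bp.

144, 35 bp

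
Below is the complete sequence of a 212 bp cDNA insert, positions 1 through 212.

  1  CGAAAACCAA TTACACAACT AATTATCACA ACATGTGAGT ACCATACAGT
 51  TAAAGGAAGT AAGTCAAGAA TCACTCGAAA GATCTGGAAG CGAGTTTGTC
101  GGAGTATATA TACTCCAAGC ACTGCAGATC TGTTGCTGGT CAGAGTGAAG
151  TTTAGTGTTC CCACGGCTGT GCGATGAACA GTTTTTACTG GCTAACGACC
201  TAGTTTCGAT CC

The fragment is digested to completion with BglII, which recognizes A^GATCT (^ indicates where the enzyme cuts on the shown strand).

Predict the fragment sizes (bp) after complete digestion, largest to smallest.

BglII sites (AGATCT) start at positions 80, 126.
BglII cuts after the first base of each site, so after positions 80, 126.
Linear molecule, 2 cuts → 3 fragments:
  1–80 → 80 bp
  81–126 → 46 bp
  127–212 → 86 bp
Sorted largest to smallest: 86, 80, 46 bp.

86, 80, 46 bp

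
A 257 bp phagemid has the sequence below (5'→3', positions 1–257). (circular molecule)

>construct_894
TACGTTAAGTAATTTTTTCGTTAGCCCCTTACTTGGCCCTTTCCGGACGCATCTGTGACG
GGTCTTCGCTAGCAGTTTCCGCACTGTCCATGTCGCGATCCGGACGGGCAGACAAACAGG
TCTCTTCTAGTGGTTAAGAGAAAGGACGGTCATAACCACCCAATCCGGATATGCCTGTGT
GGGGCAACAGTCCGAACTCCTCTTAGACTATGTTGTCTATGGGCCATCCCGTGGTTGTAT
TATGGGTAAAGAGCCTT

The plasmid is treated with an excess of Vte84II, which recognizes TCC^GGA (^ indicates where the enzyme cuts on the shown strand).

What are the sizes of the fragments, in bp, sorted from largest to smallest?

135, 65, 57 bp

Vte84II sites (TCCGGA) start at positions 42, 99, 164.
Vte84II cuts after base 3 of each site, so after positions 44, 101, 166.
Circular molecule, 3 cuts → 3 fragments:
  45–101 → 57 bp
  102–166 → 65 bp
  167–257 then 1–44 → 91 + 44 = 135 bp
Sorted largest to smallest: 135, 65, 57 bp.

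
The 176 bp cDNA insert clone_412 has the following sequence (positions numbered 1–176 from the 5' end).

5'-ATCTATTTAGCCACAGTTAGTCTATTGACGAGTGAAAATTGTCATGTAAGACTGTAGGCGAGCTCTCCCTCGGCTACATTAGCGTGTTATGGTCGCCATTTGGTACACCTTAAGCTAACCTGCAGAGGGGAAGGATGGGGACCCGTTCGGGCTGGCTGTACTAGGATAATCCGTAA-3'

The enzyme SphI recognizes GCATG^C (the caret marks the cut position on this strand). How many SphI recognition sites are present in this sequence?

0

No occurrence of GCATGC is present in the sequence.
SphI does not cut: 0 sites.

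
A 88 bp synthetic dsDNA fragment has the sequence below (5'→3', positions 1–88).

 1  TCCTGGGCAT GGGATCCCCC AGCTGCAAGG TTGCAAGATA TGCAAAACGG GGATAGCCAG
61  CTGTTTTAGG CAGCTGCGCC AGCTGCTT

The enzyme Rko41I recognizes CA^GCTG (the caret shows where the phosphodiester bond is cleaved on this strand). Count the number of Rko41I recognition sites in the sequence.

CAGCTG occurs starting at positions 20, 58, 71, 80.
Rko41I cuts at 4 sites.

4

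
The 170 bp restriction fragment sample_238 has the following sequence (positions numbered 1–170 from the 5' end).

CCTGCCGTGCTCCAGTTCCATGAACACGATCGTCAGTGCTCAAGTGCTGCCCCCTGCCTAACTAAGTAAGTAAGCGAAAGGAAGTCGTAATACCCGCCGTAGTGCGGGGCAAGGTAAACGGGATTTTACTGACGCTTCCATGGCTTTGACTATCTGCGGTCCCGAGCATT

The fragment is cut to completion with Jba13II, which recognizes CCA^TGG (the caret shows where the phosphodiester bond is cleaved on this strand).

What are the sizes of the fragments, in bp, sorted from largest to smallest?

The Jba13II site (CCATGG) starts at position 138.
Jba13II cuts after base 3 of each site, so after position 140.
Linear molecule, 1 cut → 2 fragments:
  1–140 → 140 bp
  141–170 → 30 bp
Sorted largest to smallest: 140, 30 bp.

140, 30 bp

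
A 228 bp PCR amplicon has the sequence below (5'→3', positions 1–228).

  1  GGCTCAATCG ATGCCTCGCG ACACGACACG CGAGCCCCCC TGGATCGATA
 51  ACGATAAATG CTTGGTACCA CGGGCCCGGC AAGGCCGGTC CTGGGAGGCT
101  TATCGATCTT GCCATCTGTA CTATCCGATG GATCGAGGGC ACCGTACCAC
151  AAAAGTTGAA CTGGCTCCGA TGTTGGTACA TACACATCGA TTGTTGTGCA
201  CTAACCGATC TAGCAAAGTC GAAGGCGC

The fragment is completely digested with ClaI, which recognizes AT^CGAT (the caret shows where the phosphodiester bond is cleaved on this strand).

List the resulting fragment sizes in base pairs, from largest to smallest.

84, 58, 41, 37, 8 bp

ClaI sites (ATCGAT) start at positions 7, 44, 102, 186.
ClaI cuts after base 2 of each site, so after positions 8, 45, 103, 187.
Linear molecule, 4 cuts → 5 fragments:
  1–8 → 8 bp
  9–45 → 37 bp
  46–103 → 58 bp
  104–187 → 84 bp
  188–228 → 41 bp
Sorted largest to smallest: 84, 58, 41, 37, 8 bp.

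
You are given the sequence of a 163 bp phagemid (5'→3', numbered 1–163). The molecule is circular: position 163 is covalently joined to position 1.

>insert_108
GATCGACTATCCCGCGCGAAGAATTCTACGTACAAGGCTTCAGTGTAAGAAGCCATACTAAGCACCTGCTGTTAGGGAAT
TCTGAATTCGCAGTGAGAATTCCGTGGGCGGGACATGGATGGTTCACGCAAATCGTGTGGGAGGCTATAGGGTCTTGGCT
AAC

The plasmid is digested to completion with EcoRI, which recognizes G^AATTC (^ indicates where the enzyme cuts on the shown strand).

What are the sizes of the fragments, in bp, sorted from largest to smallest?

87, 56, 13, 7 bp

EcoRI sites (GAATTC) start at positions 21, 77, 84, 97.
EcoRI cuts after the first base of each site, so after positions 21, 77, 84, 97.
Circular molecule, 4 cuts → 4 fragments:
  22–77 → 56 bp
  78–84 → 7 bp
  85–97 → 13 bp
  98–163 then 1–21 → 66 + 21 = 87 bp
Sorted largest to smallest: 87, 56, 13, 7 bp.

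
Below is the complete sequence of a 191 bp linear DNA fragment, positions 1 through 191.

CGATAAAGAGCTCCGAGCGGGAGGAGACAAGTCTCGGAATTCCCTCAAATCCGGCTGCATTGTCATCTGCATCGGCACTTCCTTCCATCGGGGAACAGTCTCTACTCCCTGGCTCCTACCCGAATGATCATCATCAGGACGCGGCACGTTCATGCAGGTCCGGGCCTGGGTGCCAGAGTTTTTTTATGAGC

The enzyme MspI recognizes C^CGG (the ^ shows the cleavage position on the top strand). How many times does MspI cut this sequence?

CCGG occurs starting at positions 51, 160.
MspI cuts at 2 sites.

2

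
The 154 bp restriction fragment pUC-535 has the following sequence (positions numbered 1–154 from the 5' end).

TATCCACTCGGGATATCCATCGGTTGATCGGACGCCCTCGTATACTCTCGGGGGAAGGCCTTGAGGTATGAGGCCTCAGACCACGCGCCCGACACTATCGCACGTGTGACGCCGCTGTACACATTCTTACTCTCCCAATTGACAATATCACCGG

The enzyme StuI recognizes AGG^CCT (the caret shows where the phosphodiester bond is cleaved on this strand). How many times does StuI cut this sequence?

2

AGGCCT occurs starting at positions 56, 71.
StuI cuts at 2 sites.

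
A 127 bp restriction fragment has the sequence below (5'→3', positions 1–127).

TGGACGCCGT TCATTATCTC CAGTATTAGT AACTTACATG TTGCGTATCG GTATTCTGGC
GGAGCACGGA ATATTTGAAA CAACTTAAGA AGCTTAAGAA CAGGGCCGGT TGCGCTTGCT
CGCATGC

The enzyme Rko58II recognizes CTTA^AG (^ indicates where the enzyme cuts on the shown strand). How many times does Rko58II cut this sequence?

2

CTTAAG occurs starting at positions 84, 93.
Rko58II cuts at 2 sites.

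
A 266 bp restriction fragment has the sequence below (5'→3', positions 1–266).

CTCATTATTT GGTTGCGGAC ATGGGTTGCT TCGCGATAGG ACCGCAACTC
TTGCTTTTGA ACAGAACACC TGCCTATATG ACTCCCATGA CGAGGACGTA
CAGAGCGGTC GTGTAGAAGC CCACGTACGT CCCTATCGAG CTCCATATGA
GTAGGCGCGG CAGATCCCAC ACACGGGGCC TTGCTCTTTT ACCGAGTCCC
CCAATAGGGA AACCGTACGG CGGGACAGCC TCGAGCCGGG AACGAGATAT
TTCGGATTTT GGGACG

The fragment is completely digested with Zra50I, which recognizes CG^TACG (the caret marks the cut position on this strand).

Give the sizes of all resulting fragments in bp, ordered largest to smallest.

125, 90, 51 bp

Zra50I sites (CGTACG) start at positions 124, 214.
Zra50I cuts after base 2 of each site, so after positions 125, 215.
Linear molecule, 2 cuts → 3 fragments:
  1–125 → 125 bp
  126–215 → 90 bp
  216–266 → 51 bp
Sorted largest to smallest: 125, 90, 51 bp.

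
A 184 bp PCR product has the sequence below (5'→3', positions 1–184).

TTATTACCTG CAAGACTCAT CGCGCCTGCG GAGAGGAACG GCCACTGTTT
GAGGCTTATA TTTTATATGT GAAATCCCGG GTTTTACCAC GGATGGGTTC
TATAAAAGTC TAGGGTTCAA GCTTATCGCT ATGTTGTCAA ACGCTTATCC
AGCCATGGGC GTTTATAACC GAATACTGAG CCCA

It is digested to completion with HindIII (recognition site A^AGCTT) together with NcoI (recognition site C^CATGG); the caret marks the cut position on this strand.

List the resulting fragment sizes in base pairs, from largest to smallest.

119, 34, 31 bp

The HindIII site (AAGCTT) starts at position 119.
HindIII cuts after the first base of each site, so after position 119.
The NcoI site (CCATGG) starts at position 153.
NcoI cuts after the first base of each site, so after position 153.
Combined cut positions: 119, 153.
Linear molecule, 2 cuts → 3 fragments:
  1–119 → 119 bp
  120–153 → 34 bp
  154–184 → 31 bp
Sorted largest to smallest: 119, 34, 31 bp.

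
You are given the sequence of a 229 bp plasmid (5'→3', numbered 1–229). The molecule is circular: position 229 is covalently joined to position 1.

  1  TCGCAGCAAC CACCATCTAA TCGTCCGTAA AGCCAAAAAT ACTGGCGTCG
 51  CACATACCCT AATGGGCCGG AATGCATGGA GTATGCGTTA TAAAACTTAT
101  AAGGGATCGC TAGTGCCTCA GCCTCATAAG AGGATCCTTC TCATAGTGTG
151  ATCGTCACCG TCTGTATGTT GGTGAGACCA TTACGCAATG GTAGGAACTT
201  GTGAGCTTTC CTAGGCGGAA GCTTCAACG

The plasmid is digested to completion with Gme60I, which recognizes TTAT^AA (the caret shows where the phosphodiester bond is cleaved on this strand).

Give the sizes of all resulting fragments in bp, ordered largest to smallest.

220, 9 bp

Gme60I sites (TTATAA) start at positions 88, 97.
Gme60I cuts after base 4 of each site, so after positions 91, 100.
Circular molecule, 2 cuts → 2 fragments:
  92–100 → 9 bp
  101–229 then 1–91 → 129 + 91 = 220 bp
Sorted largest to smallest: 220, 9 bp.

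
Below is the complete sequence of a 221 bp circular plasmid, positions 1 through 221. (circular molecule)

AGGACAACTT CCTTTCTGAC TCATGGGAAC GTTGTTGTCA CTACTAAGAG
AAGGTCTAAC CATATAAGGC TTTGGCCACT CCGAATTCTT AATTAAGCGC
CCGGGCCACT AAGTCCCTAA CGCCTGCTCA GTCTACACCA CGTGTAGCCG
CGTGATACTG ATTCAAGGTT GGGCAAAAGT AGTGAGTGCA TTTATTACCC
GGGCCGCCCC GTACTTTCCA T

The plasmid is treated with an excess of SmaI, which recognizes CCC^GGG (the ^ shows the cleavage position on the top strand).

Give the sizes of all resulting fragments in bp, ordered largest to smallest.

123, 98 bp

SmaI sites (CCCGGG) start at positions 100, 198.
SmaI cuts after base 3 of each site, so after positions 102, 200.
Circular molecule, 2 cuts → 2 fragments:
  103–200 → 98 bp
  201–221 then 1–102 → 21 + 102 = 123 bp
Sorted largest to smallest: 123, 98 bp.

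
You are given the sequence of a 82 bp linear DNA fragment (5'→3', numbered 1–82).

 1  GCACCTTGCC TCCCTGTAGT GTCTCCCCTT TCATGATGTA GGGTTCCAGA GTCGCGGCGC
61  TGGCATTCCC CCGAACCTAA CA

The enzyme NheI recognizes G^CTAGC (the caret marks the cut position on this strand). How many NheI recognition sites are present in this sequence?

No occurrence of GCTAGC is present in the sequence.
NheI does not cut: 0 sites.

0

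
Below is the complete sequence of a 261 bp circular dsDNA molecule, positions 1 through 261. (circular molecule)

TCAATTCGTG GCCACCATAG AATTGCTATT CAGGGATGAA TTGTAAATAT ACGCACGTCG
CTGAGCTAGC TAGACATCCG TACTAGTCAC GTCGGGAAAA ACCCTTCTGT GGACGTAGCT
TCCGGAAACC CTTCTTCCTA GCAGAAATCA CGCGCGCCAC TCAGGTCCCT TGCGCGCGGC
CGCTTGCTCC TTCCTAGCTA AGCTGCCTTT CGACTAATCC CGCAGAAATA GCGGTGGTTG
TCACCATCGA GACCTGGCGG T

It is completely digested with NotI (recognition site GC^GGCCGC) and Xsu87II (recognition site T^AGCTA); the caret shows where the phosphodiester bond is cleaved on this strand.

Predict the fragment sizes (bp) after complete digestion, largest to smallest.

The NotI site (GCGGCCGC) starts at position 176.
NotI cuts after base 2 of each site, so after position 177.
Xsu87II sites (TAGCTA) start at positions 67, 195.
Xsu87II cuts after the first base of each site, so after positions 67, 195.
Combined cut positions: 67, 177, 195.
Circular molecule, 3 cuts → 3 fragments:
  68–177 → 110 bp
  178–195 → 18 bp
  196–261 then 1–67 → 66 + 67 = 133 bp
Sorted largest to smallest: 133, 110, 18 bp.

133, 110, 18 bp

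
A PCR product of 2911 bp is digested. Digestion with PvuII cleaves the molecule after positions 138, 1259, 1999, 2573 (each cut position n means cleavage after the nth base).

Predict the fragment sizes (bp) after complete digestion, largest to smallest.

Linear molecule, 4 cuts → 5 fragments:
  138 − 0 = 138 bp
  1259 − 138 = 1121 bp
  1999 − 1259 = 740 bp
  2573 − 1999 = 574 bp
  2911 − 2573 = 338 bp
Sorted largest to smallest: 1121, 740, 574, 338, 138 bp.

1121, 740, 574, 338, 138 bp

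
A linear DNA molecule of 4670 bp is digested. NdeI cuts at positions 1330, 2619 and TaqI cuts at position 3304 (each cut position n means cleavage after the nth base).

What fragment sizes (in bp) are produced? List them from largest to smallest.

1366, 1330, 1289, 685 bp

Combined cut positions (sorted): 1330, 2619, 3304.
Linear molecule, 3 cuts → 4 fragments:
  1330 − 0 = 1330 bp
  2619 − 1330 = 1289 bp
  3304 − 2619 = 685 bp
  4670 − 3304 = 1366 bp
Sorted largest to smallest: 1366, 1330, 1289, 685 bp.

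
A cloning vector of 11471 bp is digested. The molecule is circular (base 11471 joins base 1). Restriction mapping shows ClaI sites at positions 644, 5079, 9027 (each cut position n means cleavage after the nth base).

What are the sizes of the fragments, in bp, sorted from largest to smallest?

Circular molecule, 3 cuts → 3 fragments:
  5079 − 644 = 4435 bp
  9027 − 5079 = 3948 bp
  wrap: 11471 − 9027 + 644 = 3088 bp
Sorted largest to smallest: 4435, 3948, 3088 bp.

4435, 3948, 3088 bp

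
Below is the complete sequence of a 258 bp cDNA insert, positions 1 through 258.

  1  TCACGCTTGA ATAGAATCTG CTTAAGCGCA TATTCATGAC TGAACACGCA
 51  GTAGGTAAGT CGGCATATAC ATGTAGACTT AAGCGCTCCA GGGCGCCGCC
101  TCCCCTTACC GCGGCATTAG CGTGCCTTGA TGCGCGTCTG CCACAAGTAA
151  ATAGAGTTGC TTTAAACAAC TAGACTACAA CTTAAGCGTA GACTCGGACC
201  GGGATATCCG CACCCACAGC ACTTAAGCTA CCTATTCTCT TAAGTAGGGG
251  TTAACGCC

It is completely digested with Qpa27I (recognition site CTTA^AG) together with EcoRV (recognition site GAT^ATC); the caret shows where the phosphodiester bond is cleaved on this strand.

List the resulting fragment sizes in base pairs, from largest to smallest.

Qpa27I sites (CTTAAG) start at positions 21, 78, 181, 222, 239.
Qpa27I cuts after base 4 of each site, so after positions 24, 81, 184, 225, 242.
The EcoRV site (GATATC) starts at position 203.
EcoRV cuts after base 3 of each site, so after position 205.
Combined cut positions: 24, 81, 184, 205, 225, 242.
Linear molecule, 6 cuts → 7 fragments:
  1–24 → 24 bp
  25–81 → 57 bp
  82–184 → 103 bp
  185–205 → 21 bp
  206–225 → 20 bp
  226–242 → 17 bp
  243–258 → 16 bp
Sorted largest to smallest: 103, 57, 24, 21, 20, 17, 16 bp.

103, 57, 24, 21, 20, 17, 16 bp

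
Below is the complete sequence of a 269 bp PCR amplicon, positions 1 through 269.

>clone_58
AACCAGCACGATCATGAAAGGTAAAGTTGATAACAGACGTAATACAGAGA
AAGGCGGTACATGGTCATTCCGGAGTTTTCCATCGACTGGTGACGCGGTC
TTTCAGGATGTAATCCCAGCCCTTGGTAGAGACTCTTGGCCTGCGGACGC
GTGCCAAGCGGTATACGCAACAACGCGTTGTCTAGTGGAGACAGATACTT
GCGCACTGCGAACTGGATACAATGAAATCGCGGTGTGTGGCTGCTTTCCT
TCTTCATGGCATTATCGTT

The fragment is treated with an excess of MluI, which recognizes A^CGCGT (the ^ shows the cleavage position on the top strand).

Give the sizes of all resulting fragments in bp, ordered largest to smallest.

MluI sites (ACGCGT) start at positions 147, 173.
MluI cuts after the first base of each site, so after positions 147, 173.
Linear molecule, 2 cuts → 3 fragments:
  1–147 → 147 bp
  148–173 → 26 bp
  174–269 → 96 bp
Sorted largest to smallest: 147, 96, 26 bp.

147, 96, 26 bp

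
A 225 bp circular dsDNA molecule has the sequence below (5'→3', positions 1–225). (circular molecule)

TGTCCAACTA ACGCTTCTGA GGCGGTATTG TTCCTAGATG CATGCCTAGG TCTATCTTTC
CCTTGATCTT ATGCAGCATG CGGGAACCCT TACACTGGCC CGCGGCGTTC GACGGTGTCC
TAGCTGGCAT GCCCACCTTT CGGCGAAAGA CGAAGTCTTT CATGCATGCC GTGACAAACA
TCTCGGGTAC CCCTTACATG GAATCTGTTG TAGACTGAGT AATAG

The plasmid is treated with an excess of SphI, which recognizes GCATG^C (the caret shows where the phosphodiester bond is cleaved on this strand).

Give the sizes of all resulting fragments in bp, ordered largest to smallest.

SphI sites (GCATGC) start at positions 40, 76, 127, 164.
SphI cuts after base 5 of each site (before the last base), so after positions 44, 80, 131, 168.
Circular molecule, 4 cuts → 4 fragments:
  45–80 → 36 bp
  81–131 → 51 bp
  132–168 → 37 bp
  169–225 then 1–44 → 57 + 44 = 101 bp
Sorted largest to smallest: 101, 51, 37, 36 bp.

101, 51, 37, 36 bp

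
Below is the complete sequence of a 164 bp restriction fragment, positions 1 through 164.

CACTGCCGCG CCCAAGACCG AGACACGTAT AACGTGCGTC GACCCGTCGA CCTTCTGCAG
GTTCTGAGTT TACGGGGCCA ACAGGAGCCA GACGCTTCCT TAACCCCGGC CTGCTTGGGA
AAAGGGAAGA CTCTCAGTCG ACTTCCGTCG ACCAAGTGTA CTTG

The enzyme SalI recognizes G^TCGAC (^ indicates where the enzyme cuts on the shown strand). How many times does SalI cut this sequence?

4

GTCGAC occurs starting at positions 38, 46, 137, 147.
SalI cuts at 4 sites.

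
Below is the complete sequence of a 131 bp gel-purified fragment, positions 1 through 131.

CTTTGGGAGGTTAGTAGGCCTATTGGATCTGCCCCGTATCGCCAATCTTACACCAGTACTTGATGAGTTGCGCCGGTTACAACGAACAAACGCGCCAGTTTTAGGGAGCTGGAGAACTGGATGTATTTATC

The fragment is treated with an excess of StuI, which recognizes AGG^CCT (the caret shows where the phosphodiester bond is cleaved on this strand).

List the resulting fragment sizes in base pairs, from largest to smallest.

113, 18 bp

The StuI site (AGGCCT) starts at position 16.
StuI cuts after base 3 of each site, so after position 18.
Linear molecule, 1 cut → 2 fragments:
  1–18 → 18 bp
  19–131 → 113 bp
Sorted largest to smallest: 113, 18 bp.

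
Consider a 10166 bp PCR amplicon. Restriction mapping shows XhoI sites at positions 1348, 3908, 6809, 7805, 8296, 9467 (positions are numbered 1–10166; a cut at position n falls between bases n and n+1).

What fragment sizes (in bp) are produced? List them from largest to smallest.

Linear molecule, 6 cuts → 7 fragments:
  1348 − 0 = 1348 bp
  3908 − 1348 = 2560 bp
  6809 − 3908 = 2901 bp
  7805 − 6809 = 996 bp
  8296 − 7805 = 491 bp
  9467 − 8296 = 1171 bp
  10166 − 9467 = 699 bp
Sorted largest to smallest: 2901, 2560, 1348, 1171, 996, 699, 491 bp.

2901, 2560, 1348, 1171, 996, 699, 491 bp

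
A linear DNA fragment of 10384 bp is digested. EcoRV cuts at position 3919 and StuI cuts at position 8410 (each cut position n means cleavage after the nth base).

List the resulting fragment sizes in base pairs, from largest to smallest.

Combined cut positions (sorted): 3919, 8410.
Linear molecule, 2 cuts → 3 fragments:
  3919 − 0 = 3919 bp
  8410 − 3919 = 4491 bp
  10384 − 8410 = 1974 bp
Sorted largest to smallest: 4491, 3919, 1974 bp.

4491, 3919, 1974 bp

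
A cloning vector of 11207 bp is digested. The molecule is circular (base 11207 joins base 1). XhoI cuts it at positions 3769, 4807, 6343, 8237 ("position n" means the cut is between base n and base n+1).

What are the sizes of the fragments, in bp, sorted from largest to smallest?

6739, 1894, 1536, 1038 bp

Circular molecule, 4 cuts → 4 fragments:
  4807 − 3769 = 1038 bp
  6343 − 4807 = 1536 bp
  8237 − 6343 = 1894 bp
  wrap: 11207 − 8237 + 3769 = 6739 bp
Sorted largest to smallest: 6739, 1894, 1536, 1038 bp.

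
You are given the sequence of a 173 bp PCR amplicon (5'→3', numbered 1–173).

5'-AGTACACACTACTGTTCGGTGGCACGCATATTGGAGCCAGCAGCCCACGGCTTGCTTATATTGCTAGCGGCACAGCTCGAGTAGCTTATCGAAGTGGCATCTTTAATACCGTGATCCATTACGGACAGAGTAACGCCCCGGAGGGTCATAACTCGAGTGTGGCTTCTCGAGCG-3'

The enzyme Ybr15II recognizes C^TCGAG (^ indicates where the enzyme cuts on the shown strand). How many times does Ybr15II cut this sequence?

CTCGAG occurs starting at positions 76, 152, 166.
Ybr15II cuts at 3 sites.

3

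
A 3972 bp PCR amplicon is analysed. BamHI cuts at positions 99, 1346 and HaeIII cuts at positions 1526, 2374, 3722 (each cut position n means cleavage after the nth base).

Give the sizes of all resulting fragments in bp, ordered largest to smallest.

Combined cut positions (sorted): 99, 1346, 1526, 2374, 3722.
Linear molecule, 5 cuts → 6 fragments:
  99 − 0 = 99 bp
  1346 − 99 = 1247 bp
  1526 − 1346 = 180 bp
  2374 − 1526 = 848 bp
  3722 − 2374 = 1348 bp
  3972 − 3722 = 250 bp
Sorted largest to smallest: 1348, 1247, 848, 250, 180, 99 bp.

1348, 1247, 848, 250, 180, 99 bp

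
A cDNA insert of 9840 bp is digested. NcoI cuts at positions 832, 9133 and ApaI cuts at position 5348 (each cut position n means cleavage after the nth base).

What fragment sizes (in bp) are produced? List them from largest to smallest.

4516, 3785, 832, 707 bp

Combined cut positions (sorted): 832, 5348, 9133.
Linear molecule, 3 cuts → 4 fragments:
  832 − 0 = 832 bp
  5348 − 832 = 4516 bp
  9133 − 5348 = 3785 bp
  9840 − 9133 = 707 bp
Sorted largest to smallest: 4516, 3785, 832, 707 bp.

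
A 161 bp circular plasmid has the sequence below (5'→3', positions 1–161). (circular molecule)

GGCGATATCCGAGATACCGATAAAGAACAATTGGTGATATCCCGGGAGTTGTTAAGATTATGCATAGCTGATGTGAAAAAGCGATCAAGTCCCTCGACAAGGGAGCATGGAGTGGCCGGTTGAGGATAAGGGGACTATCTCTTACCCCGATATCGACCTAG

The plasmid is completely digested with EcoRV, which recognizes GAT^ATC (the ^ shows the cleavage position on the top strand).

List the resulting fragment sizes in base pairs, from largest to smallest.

113, 32, 16 bp

EcoRV sites (GATATC) start at positions 4, 36, 149.
EcoRV cuts after base 3 of each site, so after positions 6, 38, 151.
Circular molecule, 3 cuts → 3 fragments:
  7–38 → 32 bp
  39–151 → 113 bp
  152–161 then 1–6 → 10 + 6 = 16 bp
Sorted largest to smallest: 113, 32, 16 bp.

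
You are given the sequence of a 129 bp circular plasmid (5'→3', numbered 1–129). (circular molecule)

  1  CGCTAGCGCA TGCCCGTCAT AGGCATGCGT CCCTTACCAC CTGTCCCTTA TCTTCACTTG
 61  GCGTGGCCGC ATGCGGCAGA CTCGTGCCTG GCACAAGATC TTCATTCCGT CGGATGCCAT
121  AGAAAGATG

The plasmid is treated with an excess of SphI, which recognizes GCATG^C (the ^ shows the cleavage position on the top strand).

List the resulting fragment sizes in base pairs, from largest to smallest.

68, 46, 15 bp

SphI sites (GCATGC) start at positions 8, 23, 69.
SphI cuts after base 5 of each site (before the last base), so after positions 12, 27, 73.
Circular molecule, 3 cuts → 3 fragments:
  13–27 → 15 bp
  28–73 → 46 bp
  74–129 then 1–12 → 56 + 12 = 68 bp
Sorted largest to smallest: 68, 46, 15 bp.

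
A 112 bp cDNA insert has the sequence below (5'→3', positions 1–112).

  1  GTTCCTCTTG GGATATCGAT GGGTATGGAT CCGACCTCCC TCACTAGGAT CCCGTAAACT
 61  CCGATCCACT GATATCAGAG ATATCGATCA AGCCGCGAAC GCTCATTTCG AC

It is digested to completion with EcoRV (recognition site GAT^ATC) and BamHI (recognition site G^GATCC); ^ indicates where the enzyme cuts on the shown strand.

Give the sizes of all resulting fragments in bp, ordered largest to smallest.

EcoRV sites (GATATC) start at positions 12, 71, 80.
EcoRV cuts after base 3 of each site, so after positions 14, 73, 82.
BamHI sites (GGATCC) start at positions 27, 47.
BamHI cuts after the first base of each site, so after positions 27, 47.
Combined cut positions: 14, 27, 47, 73, 82.
Linear molecule, 5 cuts → 6 fragments:
  1–14 → 14 bp
  15–27 → 13 bp
  28–47 → 20 bp
  48–73 → 26 bp
  74–82 → 9 bp
  83–112 → 30 bp
Sorted largest to smallest: 30, 26, 20, 14, 13, 9 bp.

30, 26, 20, 14, 13, 9 bp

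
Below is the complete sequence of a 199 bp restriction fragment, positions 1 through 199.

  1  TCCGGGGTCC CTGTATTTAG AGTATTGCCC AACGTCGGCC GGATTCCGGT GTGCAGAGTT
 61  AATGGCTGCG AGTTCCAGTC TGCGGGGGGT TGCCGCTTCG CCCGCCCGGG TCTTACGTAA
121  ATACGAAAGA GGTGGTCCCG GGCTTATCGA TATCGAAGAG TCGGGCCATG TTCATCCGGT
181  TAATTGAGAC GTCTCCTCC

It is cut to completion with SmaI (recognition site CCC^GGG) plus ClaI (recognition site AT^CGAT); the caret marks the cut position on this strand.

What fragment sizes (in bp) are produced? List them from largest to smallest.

SmaI sites (CCCGGG) start at positions 105, 137.
SmaI cuts after base 3 of each site, so after positions 107, 139.
The ClaI site (ATCGAT) starts at position 146.
ClaI cuts after base 2 of each site, so after position 147.
Combined cut positions: 107, 139, 147.
Linear molecule, 3 cuts → 4 fragments:
  1–107 → 107 bp
  108–139 → 32 bp
  140–147 → 8 bp
  148–199 → 52 bp
Sorted largest to smallest: 107, 52, 32, 8 bp.

107, 52, 32, 8 bp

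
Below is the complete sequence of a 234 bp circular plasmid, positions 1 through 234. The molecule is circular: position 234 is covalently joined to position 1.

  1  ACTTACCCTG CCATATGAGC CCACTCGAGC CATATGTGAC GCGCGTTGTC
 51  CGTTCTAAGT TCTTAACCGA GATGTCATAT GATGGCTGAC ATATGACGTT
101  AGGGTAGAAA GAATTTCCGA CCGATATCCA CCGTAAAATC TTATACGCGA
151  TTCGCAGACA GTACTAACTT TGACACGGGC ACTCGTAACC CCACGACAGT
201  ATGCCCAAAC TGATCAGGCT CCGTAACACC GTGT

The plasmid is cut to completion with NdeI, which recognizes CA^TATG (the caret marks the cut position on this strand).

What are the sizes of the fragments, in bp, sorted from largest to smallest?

156, 45, 19, 14 bp

NdeI sites (CATATG) start at positions 12, 31, 76, 90.
NdeI cuts after base 2 of each site, so after positions 13, 32, 77, 91.
Circular molecule, 4 cuts → 4 fragments:
  14–32 → 19 bp
  33–77 → 45 bp
  78–91 → 14 bp
  92–234 then 1–13 → 143 + 13 = 156 bp
Sorted largest to smallest: 156, 45, 19, 14 bp.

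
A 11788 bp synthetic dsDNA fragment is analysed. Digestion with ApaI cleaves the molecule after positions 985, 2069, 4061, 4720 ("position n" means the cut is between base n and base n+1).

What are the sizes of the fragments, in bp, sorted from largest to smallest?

Linear molecule, 4 cuts → 5 fragments:
  985 − 0 = 985 bp
  2069 − 985 = 1084 bp
  4061 − 2069 = 1992 bp
  4720 − 4061 = 659 bp
  11788 − 4720 = 7068 bp
Sorted largest to smallest: 7068, 1992, 1084, 985, 659 bp.

7068, 1992, 1084, 985, 659 bp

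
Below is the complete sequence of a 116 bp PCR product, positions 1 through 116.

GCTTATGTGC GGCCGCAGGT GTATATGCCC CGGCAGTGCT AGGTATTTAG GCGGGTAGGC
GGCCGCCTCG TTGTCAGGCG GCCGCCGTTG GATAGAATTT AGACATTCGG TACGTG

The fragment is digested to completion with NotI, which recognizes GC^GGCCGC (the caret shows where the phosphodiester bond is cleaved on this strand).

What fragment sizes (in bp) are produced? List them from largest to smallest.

50, 37, 19, 10 bp

NotI sites (GCGGCCGC) start at positions 9, 59, 78.
NotI cuts after base 2 of each site, so after positions 10, 60, 79.
Linear molecule, 3 cuts → 4 fragments:
  1–10 → 10 bp
  11–60 → 50 bp
  61–79 → 19 bp
  80–116 → 37 bp
Sorted largest to smallest: 50, 37, 19, 10 bp.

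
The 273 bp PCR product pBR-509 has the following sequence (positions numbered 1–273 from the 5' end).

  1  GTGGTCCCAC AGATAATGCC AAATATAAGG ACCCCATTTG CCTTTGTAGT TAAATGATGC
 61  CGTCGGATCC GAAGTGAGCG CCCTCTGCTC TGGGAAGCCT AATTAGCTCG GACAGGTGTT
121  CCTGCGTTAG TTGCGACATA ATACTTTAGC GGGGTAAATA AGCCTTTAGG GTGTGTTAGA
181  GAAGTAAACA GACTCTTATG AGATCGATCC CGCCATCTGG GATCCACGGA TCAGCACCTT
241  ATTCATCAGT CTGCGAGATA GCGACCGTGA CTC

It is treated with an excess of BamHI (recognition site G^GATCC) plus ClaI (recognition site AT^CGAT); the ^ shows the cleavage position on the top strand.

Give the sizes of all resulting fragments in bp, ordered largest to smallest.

BamHI sites (GGATCC) start at positions 65, 220.
BamHI cuts after the first base of each site, so after positions 65, 220.
The ClaI site (ATCGAT) starts at position 203.
ClaI cuts after base 2 of each site, so after position 204.
Combined cut positions: 65, 204, 220.
Linear molecule, 3 cuts → 4 fragments:
  1–65 → 65 bp
  66–204 → 139 bp
  205–220 → 16 bp
  221–273 → 53 bp
Sorted largest to smallest: 139, 65, 53, 16 bp.

139, 65, 53, 16 bp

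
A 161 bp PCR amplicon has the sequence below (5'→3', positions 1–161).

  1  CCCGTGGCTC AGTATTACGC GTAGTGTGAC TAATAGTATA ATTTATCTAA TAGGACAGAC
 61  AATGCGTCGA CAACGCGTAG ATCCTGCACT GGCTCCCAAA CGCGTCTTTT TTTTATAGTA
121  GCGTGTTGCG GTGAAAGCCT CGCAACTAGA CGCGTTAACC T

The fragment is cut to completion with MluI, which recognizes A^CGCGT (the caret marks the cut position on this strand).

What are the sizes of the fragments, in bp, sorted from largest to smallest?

MluI sites (ACGCGT) start at positions 17, 73, 100, 150.
MluI cuts after the first base of each site, so after positions 17, 73, 100, 150.
Linear molecule, 4 cuts → 5 fragments:
  1–17 → 17 bp
  18–73 → 56 bp
  74–100 → 27 bp
  101–150 → 50 bp
  151–161 → 11 bp
Sorted largest to smallest: 56, 50, 27, 17, 11 bp.

56, 50, 27, 17, 11 bp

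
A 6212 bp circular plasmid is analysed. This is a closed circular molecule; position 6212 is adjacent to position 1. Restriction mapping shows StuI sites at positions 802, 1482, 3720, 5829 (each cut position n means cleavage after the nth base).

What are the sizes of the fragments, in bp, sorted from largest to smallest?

2238, 2109, 1185, 680 bp

Circular molecule, 4 cuts → 4 fragments:
  1482 − 802 = 680 bp
  3720 − 1482 = 2238 bp
  5829 − 3720 = 2109 bp
  wrap: 6212 − 5829 + 802 = 1185 bp
Sorted largest to smallest: 2238, 2109, 1185, 680 bp.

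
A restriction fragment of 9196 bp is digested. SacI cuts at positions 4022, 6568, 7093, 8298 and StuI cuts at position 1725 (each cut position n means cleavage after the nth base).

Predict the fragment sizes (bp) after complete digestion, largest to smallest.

2546, 2297, 1725, 1205, 898, 525 bp

Combined cut positions (sorted): 1725, 4022, 6568, 7093, 8298.
Linear molecule, 5 cuts → 6 fragments:
  1725 − 0 = 1725 bp
  4022 − 1725 = 2297 bp
  6568 − 4022 = 2546 bp
  7093 − 6568 = 525 bp
  8298 − 7093 = 1205 bp
  9196 − 8298 = 898 bp
Sorted largest to smallest: 2546, 2297, 1725, 1205, 898, 525 bp.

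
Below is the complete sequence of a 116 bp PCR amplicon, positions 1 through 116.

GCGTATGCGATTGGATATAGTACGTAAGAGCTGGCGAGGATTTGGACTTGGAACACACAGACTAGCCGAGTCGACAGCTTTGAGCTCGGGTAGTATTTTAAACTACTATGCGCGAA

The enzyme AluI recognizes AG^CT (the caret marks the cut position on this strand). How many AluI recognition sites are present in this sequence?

3

AGCT occurs starting at positions 29, 76, 83.
AluI cuts at 3 sites.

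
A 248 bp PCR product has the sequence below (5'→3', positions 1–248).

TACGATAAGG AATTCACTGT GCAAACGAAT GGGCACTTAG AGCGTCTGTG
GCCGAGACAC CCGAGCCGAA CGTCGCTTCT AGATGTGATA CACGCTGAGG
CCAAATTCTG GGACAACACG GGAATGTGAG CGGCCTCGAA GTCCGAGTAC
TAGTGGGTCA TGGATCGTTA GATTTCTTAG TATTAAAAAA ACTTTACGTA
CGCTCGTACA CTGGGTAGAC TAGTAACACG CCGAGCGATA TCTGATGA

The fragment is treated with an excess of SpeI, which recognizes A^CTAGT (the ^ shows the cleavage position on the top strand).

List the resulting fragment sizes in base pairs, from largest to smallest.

149, 70, 29 bp

SpeI sites (ACTAGT) start at positions 149, 219.
SpeI cuts after the first base of each site, so after positions 149, 219.
Linear molecule, 2 cuts → 3 fragments:
  1–149 → 149 bp
  150–219 → 70 bp
  220–248 → 29 bp
Sorted largest to smallest: 149, 70, 29 bp.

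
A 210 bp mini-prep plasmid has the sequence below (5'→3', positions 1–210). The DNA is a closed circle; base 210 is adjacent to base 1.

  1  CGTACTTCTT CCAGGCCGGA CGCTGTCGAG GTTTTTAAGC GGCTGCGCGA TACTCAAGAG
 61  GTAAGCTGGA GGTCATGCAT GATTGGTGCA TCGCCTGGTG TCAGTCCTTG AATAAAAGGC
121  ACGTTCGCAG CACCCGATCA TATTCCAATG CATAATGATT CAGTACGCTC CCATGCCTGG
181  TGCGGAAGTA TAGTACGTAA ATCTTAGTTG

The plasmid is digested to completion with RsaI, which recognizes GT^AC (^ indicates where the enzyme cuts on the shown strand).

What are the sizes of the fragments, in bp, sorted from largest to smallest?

RsaI sites (GTAC) start at positions 2, 163, 193.
RsaI cuts after base 2 of each site, so after positions 3, 164, 194.
Circular molecule, 3 cuts → 3 fragments:
  4–164 → 161 bp
  165–194 → 30 bp
  195–210 then 1–3 → 16 + 3 = 19 bp
Sorted largest to smallest: 161, 30, 19 bp.

161, 30, 19 bp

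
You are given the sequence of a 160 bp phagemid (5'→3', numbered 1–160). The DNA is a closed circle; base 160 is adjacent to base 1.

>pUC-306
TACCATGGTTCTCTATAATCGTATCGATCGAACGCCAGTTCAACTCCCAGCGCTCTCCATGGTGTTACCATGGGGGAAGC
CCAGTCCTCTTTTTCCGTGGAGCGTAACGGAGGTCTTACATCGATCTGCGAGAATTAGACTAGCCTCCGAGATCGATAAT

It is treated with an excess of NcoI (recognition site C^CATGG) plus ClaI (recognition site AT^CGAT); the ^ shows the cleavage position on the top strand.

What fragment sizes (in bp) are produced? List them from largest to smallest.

NcoI sites (CCATGG) start at positions 3, 57, 68.
NcoI cuts after the first base of each site, so after positions 3, 57, 68.
ClaI sites (ATCGAT) start at positions 23, 120, 152.
ClaI cuts after base 2 of each site, so after positions 24, 121, 153.
Combined cut positions: 3, 24, 57, 68, 121, 153.
Circular molecule, 6 cuts → 6 fragments:
  4–24 → 21 bp
  25–57 → 33 bp
  58–68 → 11 bp
  69–121 → 53 bp
  122–153 → 32 bp
  154–160 then 1–3 → 7 + 3 = 10 bp
Sorted largest to smallest: 53, 33, 32, 21, 11, 10 bp.

53, 33, 32, 21, 11, 10 bp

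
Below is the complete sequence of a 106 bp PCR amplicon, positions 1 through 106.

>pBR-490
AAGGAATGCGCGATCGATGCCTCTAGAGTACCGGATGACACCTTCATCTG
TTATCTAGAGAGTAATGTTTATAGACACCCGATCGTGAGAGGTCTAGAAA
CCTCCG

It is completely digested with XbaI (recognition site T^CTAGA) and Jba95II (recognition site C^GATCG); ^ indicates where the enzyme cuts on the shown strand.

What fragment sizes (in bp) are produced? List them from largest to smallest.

XbaI sites (TCTAGA) start at positions 22, 54, 93.
XbaI cuts after the first base of each site, so after positions 22, 54, 93.
Jba95II sites (CGATCG) start at positions 11, 80.
Jba95II cuts after the first base of each site, so after positions 11, 80.
Combined cut positions: 11, 22, 54, 80, 93.
Linear molecule, 5 cuts → 6 fragments:
  1–11 → 11 bp
  12–22 → 11 bp
  23–54 → 32 bp
  55–80 → 26 bp
  81–93 → 13 bp
  94–106 → 13 bp
Sorted largest to smallest: 32, 26, 13, 13, 11, 11 bp.

32, 26, 13, 13, 11, 11 bp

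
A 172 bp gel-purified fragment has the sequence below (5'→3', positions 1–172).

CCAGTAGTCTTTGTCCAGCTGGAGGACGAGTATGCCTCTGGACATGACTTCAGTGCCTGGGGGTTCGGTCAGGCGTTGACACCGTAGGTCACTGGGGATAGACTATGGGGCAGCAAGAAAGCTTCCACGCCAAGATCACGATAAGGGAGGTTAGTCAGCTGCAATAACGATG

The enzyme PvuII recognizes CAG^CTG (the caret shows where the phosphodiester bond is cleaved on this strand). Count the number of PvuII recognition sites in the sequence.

2

CAGCTG occurs starting at positions 16, 156.
PvuII cuts at 2 sites.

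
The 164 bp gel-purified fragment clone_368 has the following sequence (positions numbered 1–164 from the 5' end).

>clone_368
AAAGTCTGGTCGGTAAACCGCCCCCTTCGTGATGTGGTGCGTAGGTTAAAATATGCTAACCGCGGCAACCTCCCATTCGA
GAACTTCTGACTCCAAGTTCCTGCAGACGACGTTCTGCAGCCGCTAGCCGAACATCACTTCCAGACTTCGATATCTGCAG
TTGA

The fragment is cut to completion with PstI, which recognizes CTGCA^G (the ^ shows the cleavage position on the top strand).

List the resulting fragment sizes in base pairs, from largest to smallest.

PstI sites (CTGCAG) start at positions 101, 115, 155.
PstI cuts after base 5 of each site (before the last base), so after positions 105, 119, 159.
Linear molecule, 3 cuts → 4 fragments:
  1–105 → 105 bp
  106–119 → 14 bp
  120–159 → 40 bp
  160–164 → 5 bp
Sorted largest to smallest: 105, 40, 14, 5 bp.

105, 40, 14, 5 bp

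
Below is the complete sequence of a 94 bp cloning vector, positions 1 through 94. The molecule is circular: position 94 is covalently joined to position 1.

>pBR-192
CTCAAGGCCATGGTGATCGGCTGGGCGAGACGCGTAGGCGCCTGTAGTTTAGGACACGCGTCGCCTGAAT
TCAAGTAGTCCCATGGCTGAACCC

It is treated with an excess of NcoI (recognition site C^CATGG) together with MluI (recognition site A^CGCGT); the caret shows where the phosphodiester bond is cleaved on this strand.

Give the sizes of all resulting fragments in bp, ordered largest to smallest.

26, 25, 22, 21 bp

NcoI sites (CCATGG) start at positions 8, 81.
NcoI cuts after the first base of each site, so after positions 8, 81.
MluI sites (ACGCGT) start at positions 30, 56.
MluI cuts after the first base of each site, so after positions 30, 56.
Combined cut positions: 8, 30, 56, 81.
Circular molecule, 4 cuts → 4 fragments:
  9–30 → 22 bp
  31–56 → 26 bp
  57–81 → 25 bp
  82–94 then 1–8 → 13 + 8 = 21 bp
Sorted largest to smallest: 26, 25, 22, 21 bp.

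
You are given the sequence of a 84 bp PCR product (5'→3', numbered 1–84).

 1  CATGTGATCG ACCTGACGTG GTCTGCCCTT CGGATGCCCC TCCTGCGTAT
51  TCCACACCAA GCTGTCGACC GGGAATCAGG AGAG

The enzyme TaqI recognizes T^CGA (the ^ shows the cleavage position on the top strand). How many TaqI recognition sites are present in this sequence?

2

TCGA occurs starting at positions 8, 65.
TaqI cuts at 2 sites.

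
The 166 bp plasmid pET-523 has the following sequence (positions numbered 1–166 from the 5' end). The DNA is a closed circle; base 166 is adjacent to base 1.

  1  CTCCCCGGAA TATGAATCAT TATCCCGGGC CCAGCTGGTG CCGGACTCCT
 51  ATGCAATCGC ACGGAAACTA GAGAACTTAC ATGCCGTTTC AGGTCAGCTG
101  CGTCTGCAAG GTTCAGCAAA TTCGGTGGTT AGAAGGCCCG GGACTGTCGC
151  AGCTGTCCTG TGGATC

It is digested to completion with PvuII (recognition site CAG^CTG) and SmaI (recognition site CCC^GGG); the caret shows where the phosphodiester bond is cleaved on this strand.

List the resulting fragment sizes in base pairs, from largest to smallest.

PvuII sites (CAGCTG) start at positions 32, 95, 150.
PvuII cuts after base 3 of each site, so after positions 34, 97, 152.
SmaI sites (CCCGGG) start at positions 24, 137.
SmaI cuts after base 3 of each site, so after positions 26, 139.
Combined cut positions: 26, 34, 97, 139, 152.
Circular molecule, 5 cuts → 5 fragments:
  27–34 → 8 bp
  35–97 → 63 bp
  98–139 → 42 bp
  140–152 → 13 bp
  153–166 then 1–26 → 14 + 26 = 40 bp
Sorted largest to smallest: 63, 42, 40, 13, 8 bp.

63, 42, 40, 13, 8 bp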